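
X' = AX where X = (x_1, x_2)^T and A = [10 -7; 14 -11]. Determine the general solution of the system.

Coefficient matrix A = [[10, -7], [14, -11]].
Characteristic polynomial det(A - λI) = λ^2 + λ - 12 = 0.
Eigenvalues λ = 3, -4.
For λ=3: (A-λI) row 1 is [7, -7], so an eigenvector is (1, 1).
For λ=-4: (A-λI) row 1 is [14, -7], so an eigenvector is (1, 2).
General solution: C_1e^(3t)(1,1) + C_2e^(-4t)(1,2).

x_1(t) = C_1e^(3t) + C_2e^(-4t), x_2(t) = C_1e^(3t) + 2C_2e^(-4t)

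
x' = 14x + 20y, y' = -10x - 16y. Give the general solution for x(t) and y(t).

x(t) = -2C_1e^(4t) - C_2e^(-6t), y(t) = C_1e^(4t) + C_2e^(-6t)

Coefficient matrix A = [[14, 20], [-10, -16]].
Characteristic polynomial det(A - λI) = λ^2 + 2λ - 24 = 0.
Eigenvalues λ = 4, -6.
For λ=4: (A-λI) row 1 is [10, 20], so an eigenvector is (-2, 1).
For λ=-6: (A-λI) row 1 is [20, 20], so an eigenvector is (-1, 1).
General solution: C_1e^(4t)(-2,1) + C_2e^(-6t)(-1,1).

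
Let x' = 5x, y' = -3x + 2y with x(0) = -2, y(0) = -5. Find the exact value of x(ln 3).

-486

A = [[5,0],[-3,2]]; eigenvalues λ = 5, 2.
Eigenvectors: (-1,1) for λ=5, (0,-1) for λ=2.
From the initial condition, c_1 = 2, c_2 = 7.
x(ln 3) = (2)(3^5)(-1) + (7)(3^2)(0) = -486.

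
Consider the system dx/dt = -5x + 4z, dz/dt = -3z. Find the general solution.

x(t) = -K_1e^(-5t) - 2K_2e^(-3t), z(t) = -K_2e^(-3t)

Coefficient matrix A = [[-5, 4], [0, -3]].
Characteristic polynomial det(A - λI) = λ^2 + 8λ + 15 = 0.
Eigenvalues λ = -5, -3.
For λ=-5: (A-λI) row 1 is [0, 4], so an eigenvector is (-1, 0).
For λ=-3: (A-λI) row 1 is [-2, 4], so an eigenvector is (-2, -1).
General solution: K_1e^(-5t)(-1,0) + K_2e^(-3t)(-2,-1).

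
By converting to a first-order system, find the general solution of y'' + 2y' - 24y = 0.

Let x_1 = y, x_2 = y'. Then x_1' = x_2 and x_2' = 24x_1 - 2x_2.
A = [[0,1],[24,-2]]; det(A-λI) = λ^2 + 2λ - 24.
Eigenvalues λ = -6, 4 with eigenvectors (1,-6), (1,4).

y(t) = K_1e^(-6t) + K_2e^(4t)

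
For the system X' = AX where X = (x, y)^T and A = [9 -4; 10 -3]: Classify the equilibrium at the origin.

unstable spiral

A = [[9,-4],[10,-3]]; det(A-λI) = λ^2 - 6λ + 13.
λ = 3 ± 2i: positive real part.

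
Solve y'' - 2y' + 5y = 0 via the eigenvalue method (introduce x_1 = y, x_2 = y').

y(t) = c_1e^(t)cos(2t) + c_2e^(t)sin(2t)

Let x_1 = y, x_2 = y'. Then x_1' = x_2 and x_2' = -5x_1 + 2x_2.
A = [[0,1],[-5,2]]; det(A-λI) = λ^2 - 2λ + 5.
Eigenvalues λ = 1 ± 2i.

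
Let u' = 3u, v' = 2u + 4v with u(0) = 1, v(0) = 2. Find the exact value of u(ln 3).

A = [[3,0],[2,4]]; eigenvalues λ = 4, 3.
Eigenvectors: (0,1) for λ=4, (1,-2) for λ=3.
From the initial condition, c_1 = 4, c_2 = 1.
u(ln 3) = (4)(3^4)(0) + (1)(3^3)(1) = 27.

27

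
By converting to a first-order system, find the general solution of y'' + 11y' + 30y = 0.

Let x_1 = y, x_2 = y'. Then x_1' = x_2 and x_2' = -30x_1 - 11x_2.
A = [[0,1],[-30,-11]]; det(A-λI) = λ^2 + 11λ + 30.
Eigenvalues λ = -5, -6 with eigenvectors (1,-5), (1,-6).

y(t) = c_1e^(-5t) + c_2e^(-6t)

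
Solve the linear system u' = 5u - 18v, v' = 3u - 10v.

Coefficient matrix A = [[5, -18], [3, -10]].
Characteristic polynomial det(A - λI) = λ^2 + 5λ + 4 = 0.
Eigenvalues λ = -4, -1.
For λ=-4: (A-λI) row 1 is [9, -18], so an eigenvector is (2, 1).
For λ=-1: (A-λI) row 1 is [6, -18], so an eigenvector is (3, 1).
General solution: c_1e^(-4t)(2,1) + c_2e^(-t)(3,1).

u(t) = 2c_1e^(-4t) + 3c_2e^(-t), v(t) = c_1e^(-4t) + c_2e^(-t)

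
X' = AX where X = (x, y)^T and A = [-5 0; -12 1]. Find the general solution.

Coefficient matrix A = [[-5, 0], [-12, 1]].
Characteristic polynomial det(A - λI) = λ^2 + 4λ - 5 = 0.
Eigenvalues λ = 1, -5.
For λ=1: (A-λI) row 1 is [-6, 0], so an eigenvector is (0, -1).
For λ=-5: (A-λI) row 2 is [-12, 6], so an eigenvector is (-1, -2).
General solution: c_1e^(t)(0,-1) + c_2e^(-5t)(-1,-2).

x(t) = -c_2e^(-5t), y(t) = -c_1e^(t) - 2c_2e^(-5t)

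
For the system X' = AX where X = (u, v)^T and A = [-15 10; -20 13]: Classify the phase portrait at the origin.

stable spiral

A = [[-15,10],[-20,13]]; det(A-λI) = λ^2 + 2λ + 5.
λ = -1 ± 2i: negative real part.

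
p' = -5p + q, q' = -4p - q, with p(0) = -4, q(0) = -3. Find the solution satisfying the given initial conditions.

Coefficient matrix A = [[-5, 1], [-4, -1]].
Characteristic polynomial det(A - λI) = λ^2 + 6λ + 9 = 0.
Single eigenvalue λ = -3 with algebraic multiplicity 2.
Eigenvector v = (-1,-2); generalized eigenvector w with (A-λI)w=v is (-1,-3).
General solution: e^(-3t)[c_1·v + c_2·(t·v + w)].
Applying p(0)=-4, q(0)=-3 gives c_1=9, c_2=-5.

p(t) = 5te^(-3t) - 4e^(-3t), q(t) = 10te^(-3t) - 3e^(-3t)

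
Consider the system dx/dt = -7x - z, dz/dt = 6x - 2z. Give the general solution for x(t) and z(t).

x(t) = C_1e^(-5t) - C_2e^(-4t), z(t) = -2C_1e^(-5t) + 3C_2e^(-4t)

Coefficient matrix A = [[-7, -1], [6, -2]].
Characteristic polynomial det(A - λI) = λ^2 + 9λ + 20 = 0.
Eigenvalues λ = -5, -4.
For λ=-5: (A-λI) row 1 is [-2, -1], so an eigenvector is (1, -2).
For λ=-4: (A-λI) row 1 is [-3, -1], so an eigenvector is (-1, 3).
General solution: C_1e^(-5t)(1,-2) + C_2e^(-4t)(-1,3).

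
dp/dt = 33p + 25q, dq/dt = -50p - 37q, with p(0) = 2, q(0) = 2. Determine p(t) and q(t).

p(t) = 24e^(-2t)sin(5t) + 2e^(-2t)cos(5t), q(t) = -34e^(-2t)sin(5t) + 2e^(-2t)cos(5t)

Coefficient matrix A = [[33, 25], [-50, -37]].
Characteristic polynomial det(A - λI) = λ^2 + 4λ + 29 = 0.
Eigenvalues λ = -2 ± 5i (complex conjugate pair).
For λ=-2+5i: an eigenvector is (-1,1) - i(-2,3) = (-1 + 2i, 1 - 3i).
A real fundamental pair from Re and Im of e^((-2+5i)t)v: X_1 = e^(-2t)(cos(5t)·(-1,1) + sin(5t)·(-2,3)), X_2 = e^(-2t)(sin(5t)·(-1,1) - cos(5t)·(-2,3)).
General solution: K_1X_1 + K_2X_2.
Applying p(0)=2, q(0)=2 gives K_1=-10, K_2=-4.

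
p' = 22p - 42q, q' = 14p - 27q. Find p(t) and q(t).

Coefficient matrix A = [[22, -42], [14, -27]].
Characteristic polynomial det(A - λI) = λ^2 + 5λ - 6 = 0.
Eigenvalues λ = -6, 1.
For λ=-6: (A-λI) row 1 is [28, -42], so an eigenvector is (-3, -2).
For λ=1: (A-λI) row 1 is [21, -42], so an eigenvector is (-2, -1).
General solution: K_1e^(-6t)(-3,-2) + K_2e^(t)(-2,-1).

p(t) = -3K_1e^(-6t) - 2K_2e^(t), q(t) = -2K_1e^(-6t) - K_2e^(t)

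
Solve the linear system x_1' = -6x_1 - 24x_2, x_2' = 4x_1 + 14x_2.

Coefficient matrix A = [[-6, -24], [4, 14]].
Characteristic polynomial det(A - λI) = λ^2 - 8λ + 12 = 0.
Eigenvalues λ = 2, 6.
For λ=2: (A-λI) row 1 is [-8, -24], so an eigenvector is (3, -1).
For λ=6: (A-λI) row 1 is [-12, -24], so an eigenvector is (2, -1).
General solution: C_1e^(2t)(3,-1) + C_2e^(6t)(2,-1).

x_1(t) = 3C_1e^(2t) + 2C_2e^(6t), x_2(t) = -C_1e^(2t) - C_2e^(6t)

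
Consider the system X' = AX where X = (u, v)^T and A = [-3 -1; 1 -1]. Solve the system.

u(t) = K_1e^(-2t) + K_2te^(-2t) - 3K_2e^(-2t), v(t) = -K_1e^(-2t) - K_2te^(-2t) + 2K_2e^(-2t)

Coefficient matrix A = [[-3, -1], [1, -1]].
Characteristic polynomial det(A - λI) = λ^2 + 4λ + 4 = 0.
Single eigenvalue λ = -2 with algebraic multiplicity 2.
Eigenvector v = (1,-1); generalized eigenvector w with (A-λI)w=v is (-3,2).
General solution: e^(-2t)[K_1·v + K_2·(t·v + w)].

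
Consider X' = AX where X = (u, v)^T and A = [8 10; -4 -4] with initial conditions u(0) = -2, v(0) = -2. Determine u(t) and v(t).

u(t) = -16e^(2t)sin(2t) - 2e^(2t)cos(2t), v(t) = 10e^(2t)sin(2t) - 2e^(2t)cos(2t)

Coefficient matrix A = [[8, 10], [-4, -4]].
Characteristic polynomial det(A - λI) = λ^2 - 4λ + 8 = 0.
Eigenvalues λ = 2 ± 2i (complex conjugate pair).
For λ=2+2i: an eigenvector is (-1,1) - i(2,-1) = (-1 - 2i, 1 + i).
A real fundamental pair from Re and Im of e^((2+2i)t)v: X_1 = e^(2t)(cos(2t)·(-1,1) + sin(2t)·(2,-1)), X_2 = e^(2t)(sin(2t)·(-1,1) - cos(2t)·(2,-1)).
General solution: K_1X_1 + K_2X_2.
Applying u(0)=-2, v(0)=-2 gives K_1=-6, K_2=4.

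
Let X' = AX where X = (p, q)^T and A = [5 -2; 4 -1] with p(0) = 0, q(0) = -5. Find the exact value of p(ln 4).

300

A = [[5,-2],[4,-1]]; eigenvalues λ = 1, 3.
Eigenvectors: (-1,-2) for λ=1, (1,1) for λ=3.
From the initial condition, c_1 = 5, c_2 = 5.
p(ln 4) = (5)(4^1)(-1) + (5)(4^3)(1) = 300.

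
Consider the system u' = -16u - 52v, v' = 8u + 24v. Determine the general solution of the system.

Coefficient matrix A = [[-16, -52], [8, 24]].
Characteristic polynomial det(A - λI) = λ^2 - 8λ + 32 = 0.
Eigenvalues λ = 4 ± 4i (complex conjugate pair).
For λ=4+4i: an eigenvector is (-3,1) - i(2,-1) = (-3 - 2i, 1 + i).
A real fundamental pair from Re and Im of e^((4+4i)t)v: X_1 = e^(4t)(cos(4t)·(-3,1) + sin(4t)·(2,-1)), X_2 = e^(4t)(sin(4t)·(-3,1) - cos(4t)·(2,-1)).
General solution: c_1X_1 + c_2X_2.

u(t) = 2c_1e^(4t)sin(4t) - 3c_1e^(4t)cos(4t) - 3c_2e^(4t)sin(4t) - 2c_2e^(4t)cos(4t), v(t) = -c_1e^(4t)sin(4t) + c_1e^(4t)cos(4t) + c_2e^(4t)sin(4t) + c_2e^(4t)cos(4t)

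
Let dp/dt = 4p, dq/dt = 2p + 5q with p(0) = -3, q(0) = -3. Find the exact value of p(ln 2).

A = [[4,0],[2,5]]; eigenvalues λ = 4, 5.
Eigenvectors: (1,-2) for λ=4, (0,-1) for λ=5.
From the initial condition, c_1 = -3, c_2 = 9.
p(ln 2) = (-3)(2^4)(1) + (9)(2^5)(0) = -48.

-48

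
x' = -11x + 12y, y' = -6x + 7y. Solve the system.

Coefficient matrix A = [[-11, 12], [-6, 7]].
Characteristic polynomial det(A - λI) = λ^2 + 4λ - 5 = 0.
Eigenvalues λ = 1, -5.
For λ=1: (A-λI) row 1 is [-12, 12], so an eigenvector is (-1, -1).
For λ=-5: (A-λI) row 1 is [-6, 12], so an eigenvector is (-2, -1).
General solution: c_1e^(t)(-1,-1) + c_2e^(-5t)(-2,-1).

x(t) = -c_1e^(t) - 2c_2e^(-5t), y(t) = -c_1e^(t) - c_2e^(-5t)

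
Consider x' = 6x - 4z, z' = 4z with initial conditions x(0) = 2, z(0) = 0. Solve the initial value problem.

Coefficient matrix A = [[6, -4], [0, 4]].
Characteristic polynomial det(A - λI) = λ^2 - 10λ + 24 = 0.
Eigenvalues λ = 4, 6.
For λ=4: (A-λI) row 1 is [2, -4], so an eigenvector is (-2, -1).
For λ=6: (A-λI) row 1 is [0, -4], so an eigenvector is (1, 0).
General solution: c_1e^(4t)(-2,-1) + c_2e^(6t)(1,0).
Applying x(0)=2, z(0)=0 gives c_1=0, c_2=2.

x(t) = 2e^(6t), z(t) = 0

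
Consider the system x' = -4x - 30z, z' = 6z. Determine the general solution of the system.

x(t) = C_1e^(-4t) - 3C_2e^(6t), z(t) = C_2e^(6t)

Coefficient matrix A = [[-4, -30], [0, 6]].
Characteristic polynomial det(A - λI) = λ^2 - 2λ - 24 = 0.
Eigenvalues λ = -4, 6.
For λ=-4: (A-λI) row 1 is [0, -30], so an eigenvector is (1, 0).
For λ=6: (A-λI) row 1 is [-10, -30], so an eigenvector is (-3, 1).
General solution: C_1e^(-4t)(1,0) + C_2e^(6t)(-3,1).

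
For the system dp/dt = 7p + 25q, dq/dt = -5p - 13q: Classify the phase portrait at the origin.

stable spiral

A = [[7,25],[-5,-13]]; det(A-λI) = λ^2 + 6λ + 34.
λ = -3 ± 5i: negative real part.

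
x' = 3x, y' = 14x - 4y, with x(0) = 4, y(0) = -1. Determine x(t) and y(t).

x(t) = 4e^(3t), y(t) = 8e^(3t) - 9e^(-4t)

Coefficient matrix A = [[3, 0], [14, -4]].
Characteristic polynomial det(A - λI) = λ^2 + λ - 12 = 0.
Eigenvalues λ = -4, 3.
For λ=-4: (A-λI) row 1 is [7, 0], so an eigenvector is (0, 1).
For λ=3: (A-λI) row 2 is [14, -7], so an eigenvector is (-1, -2).
General solution: C_1e^(-4t)(0,1) + C_2e^(3t)(-1,-2).
Applying x(0)=4, y(0)=-1 gives C_1=-9, C_2=-4.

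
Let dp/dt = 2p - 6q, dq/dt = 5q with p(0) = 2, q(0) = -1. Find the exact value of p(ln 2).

64

A = [[2,-6],[0,5]]; eigenvalues λ = 2, 5.
Eigenvectors: (-1,0) for λ=2, (2,-1) for λ=5.
From the initial condition, c_1 = 0, c_2 = 1.
p(ln 2) = (0)(2^2)(-1) + (1)(2^5)(2) = 64.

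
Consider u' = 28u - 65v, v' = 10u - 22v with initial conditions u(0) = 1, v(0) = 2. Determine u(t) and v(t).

Coefficient matrix A = [[28, -65], [10, -22]].
Characteristic polynomial det(A - λI) = λ^2 - 6λ + 34 = 0.
Eigenvalues λ = 3 ± 5i (complex conjugate pair).
For λ=3+5i: an eigenvector is (-2,-1) - i(3,1) = (-2 - 3i, -1 - i).
A real fundamental pair from Re and Im of e^((3+5i)t)v: X_1 = e^(3t)(cos(5t)·(-2,-1) + sin(5t)·(3,1)), X_2 = e^(3t)(sin(5t)·(-2,-1) - cos(5t)·(3,1)).
General solution: K_1X_1 + K_2X_2.
Applying u(0)=1, v(0)=2 gives K_1=-5, K_2=3.

u(t) = -21e^(3t)sin(5t) + e^(3t)cos(5t), v(t) = -8e^(3t)sin(5t) + 2e^(3t)cos(5t)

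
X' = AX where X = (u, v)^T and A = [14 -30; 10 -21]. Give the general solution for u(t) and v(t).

u(t) = 2K_1e^(-t) - 3K_2e^(-6t), v(t) = K_1e^(-t) - 2K_2e^(-6t)

Coefficient matrix A = [[14, -30], [10, -21]].
Characteristic polynomial det(A - λI) = λ^2 + 7λ + 6 = 0.
Eigenvalues λ = -1, -6.
For λ=-1: (A-λI) row 1 is [15, -30], so an eigenvector is (2, 1).
For λ=-6: (A-λI) row 1 is [20, -30], so an eigenvector is (-3, -2).
General solution: K_1e^(-t)(2,1) + K_2e^(-6t)(-3,-2).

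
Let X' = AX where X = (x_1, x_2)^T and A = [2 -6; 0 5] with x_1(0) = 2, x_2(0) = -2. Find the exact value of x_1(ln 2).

120

A = [[2,-6],[0,5]]; eigenvalues λ = 2, 5.
Eigenvectors: (1,0) for λ=2, (-2,1) for λ=5.
From the initial condition, c_1 = -2, c_2 = -2.
x_1(ln 2) = (-2)(2^2)(1) + (-2)(2^5)(-2) = 120.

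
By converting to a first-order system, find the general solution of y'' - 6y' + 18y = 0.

y(t) = C_1e^(3t)cos(3t) + C_2e^(3t)sin(3t)

Let x_1 = y, x_2 = y'. Then x_1' = x_2 and x_2' = -18x_1 + 6x_2.
A = [[0,1],[-18,6]]; det(A-λI) = λ^2 - 6λ + 18.
Eigenvalues λ = 3 ± 3i.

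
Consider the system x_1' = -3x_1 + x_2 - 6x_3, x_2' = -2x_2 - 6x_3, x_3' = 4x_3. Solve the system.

x_1(t) = C_1e^(-2t) + C_2e^(-3t) - C_3e^(4t), x_2(t) = C_1e^(-2t) - C_3e^(4t), x_3(t) = C_3e^(4t)

Coefficient matrix A = [[-3, 1, -6], [0, -2, -6], [0, 0, 4]].
det(A - λI) = 0 gives eigenvalues λ = -2, -3, 4.
For λ=-2: eigenvector (1,1,0).
For λ=-3: eigenvector (1,0,0).
For λ=4: eigenvector (-1,-1,1).
General solution: C_1e^(-2t)(1,1,0) + C_2e^(-3t)(1,0,0) + C_3e^(4t)(-1,-1,1).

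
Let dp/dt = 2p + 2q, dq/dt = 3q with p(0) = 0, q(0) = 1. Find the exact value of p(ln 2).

8

A = [[2,2],[0,3]]; eigenvalues λ = 2, 3.
Eigenvectors: (-1,0) for λ=2, (-2,-1) for λ=3.
From the initial condition, c_1 = 2, c_2 = -1.
p(ln 2) = (2)(2^2)(-1) + (-1)(2^3)(-2) = 8.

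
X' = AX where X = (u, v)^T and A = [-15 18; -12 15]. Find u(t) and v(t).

u(t) = C_1e^(3t) + 3C_2e^(-3t), v(t) = C_1e^(3t) + 2C_2e^(-3t)

Coefficient matrix A = [[-15, 18], [-12, 15]].
Characteristic polynomial det(A - λI) = λ^2 - 9 = 0.
Eigenvalues λ = 3, -3.
For λ=3: (A-λI) row 1 is [-18, 18], so an eigenvector is (1, 1).
For λ=-3: (A-λI) row 1 is [-12, 18], so an eigenvector is (3, 2).
General solution: C_1e^(3t)(1,1) + C_2e^(-3t)(3,2).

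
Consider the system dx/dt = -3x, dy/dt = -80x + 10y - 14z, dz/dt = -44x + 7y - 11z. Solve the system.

x(t) = c_1e^(-3t), y(t) = 4c_1e^(-3t) - c_2e^(-4t) + 2c_3e^(3t), z(t) = -2c_1e^(-3t) - c_2e^(-4t) + c_3e^(3t)

Coefficient matrix A = [[-3, 0, 0], [-80, 10, -14], [-44, 7, -11]].
det(A - λI) = 0 gives eigenvalues λ = -3, -4, 3.
For λ=-3: eigenvector (1,4,-2).
For λ=-4: eigenvector (0,-1,-1).
For λ=3: eigenvector (0,2,1).
General solution: c_1e^(-3t)(1,4,-2) + c_2e^(-4t)(0,-1,-1) + c_3e^(3t)(0,2,1).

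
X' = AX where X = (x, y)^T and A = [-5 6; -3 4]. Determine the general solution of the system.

x(t) = c_1e^(t) + 2c_2e^(-2t), y(t) = c_1e^(t) + c_2e^(-2t)

Coefficient matrix A = [[-5, 6], [-3, 4]].
Characteristic polynomial det(A - λI) = λ^2 + λ - 2 = 0.
Eigenvalues λ = 1, -2.
For λ=1: (A-λI) row 1 is [-6, 6], so an eigenvector is (1, 1).
For λ=-2: (A-λI) row 1 is [-3, 6], so an eigenvector is (2, 1).
General solution: c_1e^(t)(1,1) + c_2e^(-2t)(2,1).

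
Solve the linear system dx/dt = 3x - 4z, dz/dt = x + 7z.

x(t) = 2K_1e^(5t) + 2K_2te^(5t) - 3K_2e^(5t), z(t) = -K_1e^(5t) - K_2te^(5t) + K_2e^(5t)

Coefficient matrix A = [[3, -4], [1, 7]].
Characteristic polynomial det(A - λI) = λ^2 - 10λ + 25 = 0.
Single eigenvalue λ = 5 with algebraic multiplicity 2.
Eigenvector v = (2,-1); generalized eigenvector w with (A-λI)w=v is (-3,1).
General solution: e^(5t)[K_1·v + K_2·(t·v + w)].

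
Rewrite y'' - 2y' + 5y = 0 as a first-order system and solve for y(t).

Let x_1 = y, x_2 = y'. Then x_1' = x_2 and x_2' = -5x_1 + 2x_2.
A = [[0,1],[-5,2]]; det(A-λI) = λ^2 - 2λ + 5.
Eigenvalues λ = 1 ± 2i.

y(t) = C_1e^(t)cos(2t) + C_2e^(t)sin(2t)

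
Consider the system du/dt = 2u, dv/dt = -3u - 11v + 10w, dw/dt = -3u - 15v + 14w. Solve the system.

Coefficient matrix A = [[2, 0, 0], [-3, -11, 10], [-3, -15, 14]].
det(A - λI) = 0 gives eigenvalues λ = -1, 2, 4.
For λ=-1: eigenvector (0,1,1).
For λ=2: eigenvector (1,-1,-1).
For λ=4: eigenvector (0,2,3).
General solution: C_1e^(-t)(0,1,1) + C_2e^(2t)(1,-1,-1) + C_3e^(4t)(0,2,3).

u(t) = C_2e^(2t), v(t) = C_1e^(-t) - C_2e^(2t) + 2C_3e^(4t), w(t) = C_1e^(-t) - C_2e^(2t) + 3C_3e^(4t)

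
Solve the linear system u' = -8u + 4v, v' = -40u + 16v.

Coefficient matrix A = [[-8, 4], [-40, 16]].
Characteristic polynomial det(A - λI) = λ^2 - 8λ + 32 = 0.
Eigenvalues λ = 4 ± 4i (complex conjugate pair).
For λ=4+4i: an eigenvector is (0,1) - i(1,3) = (0 - i, 1 - 3i).
A real fundamental pair from Re and Im of e^((4+4i)t)v: X_1 = e^(4t)(cos(4t)·(0,1) + sin(4t)·(1,3)), X_2 = e^(4t)(sin(4t)·(0,1) - cos(4t)·(1,3)).
General solution: K_1X_1 + K_2X_2.

u(t) = K_1e^(4t)sin(4t) - K_2e^(4t)cos(4t), v(t) = 3K_1e^(4t)sin(4t) + K_1e^(4t)cos(4t) + K_2e^(4t)sin(4t) - 3K_2e^(4t)cos(4t)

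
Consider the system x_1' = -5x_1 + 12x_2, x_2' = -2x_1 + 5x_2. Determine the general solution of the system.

x_1(t) = -2C_1e^(t) + 3C_2e^(-t), x_2(t) = -C_1e^(t) + C_2e^(-t)

Coefficient matrix A = [[-5, 12], [-2, 5]].
Characteristic polynomial det(A - λI) = λ^2 - 1 = 0.
Eigenvalues λ = 1, -1.
For λ=1: (A-λI) row 1 is [-6, 12], so an eigenvector is (-2, -1).
For λ=-1: (A-λI) row 1 is [-4, 12], so an eigenvector is (3, 1).
General solution: C_1e^(t)(-2,-1) + C_2e^(-t)(3,1).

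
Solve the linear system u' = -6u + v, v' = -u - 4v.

Coefficient matrix A = [[-6, 1], [-1, -4]].
Characteristic polynomial det(A - λI) = λ^2 + 10λ + 25 = 0.
Single eigenvalue λ = -5 with algebraic multiplicity 2.
Eigenvector v = (-1,-1); generalized eigenvector w with (A-λI)w=v is (-1,-2).
General solution: e^(-5t)[C_1·v + C_2·(t·v + w)].

u(t) = -C_1e^(-5t) - C_2te^(-5t) - C_2e^(-5t), v(t) = -C_1e^(-5t) - C_2te^(-5t) - 2C_2e^(-5t)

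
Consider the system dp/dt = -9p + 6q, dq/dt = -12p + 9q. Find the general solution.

Coefficient matrix A = [[-9, 6], [-12, 9]].
Characteristic polynomial det(A - λI) = λ^2 - 9 = 0.
Eigenvalues λ = -3, 3.
For λ=-3: (A-λI) row 1 is [-6, 6], so an eigenvector is (1, 1).
For λ=3: (A-λI) row 1 is [-12, 6], so an eigenvector is (-1, -2).
General solution: K_1e^(-3t)(1,1) + K_2e^(3t)(-1,-2).

p(t) = K_1e^(-3t) - K_2e^(3t), q(t) = K_1e^(-3t) - 2K_2e^(3t)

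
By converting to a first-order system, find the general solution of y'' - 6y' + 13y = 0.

Let x_1 = y, x_2 = y'. Then x_1' = x_2 and x_2' = -13x_1 + 6x_2.
A = [[0,1],[-13,6]]; det(A-λI) = λ^2 - 6λ + 13.
Eigenvalues λ = 3 ± 2i.

y(t) = c_1e^(3t)cos(2t) + c_2e^(3t)sin(2t)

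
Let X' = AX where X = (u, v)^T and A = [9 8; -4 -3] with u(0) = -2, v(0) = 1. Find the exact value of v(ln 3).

243

A = [[9,8],[-4,-3]]; eigenvalues λ = 5, 1.
Eigenvectors: (-2,1) for λ=5, (-1,1) for λ=1.
From the initial condition, c_1 = 1, c_2 = 0.
v(ln 3) = (1)(3^5)(1) + (0)(3^1)(1) = 243.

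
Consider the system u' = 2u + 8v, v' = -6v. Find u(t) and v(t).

u(t) = -c_1e^(2t) + c_2e^(-6t), v(t) = -c_2e^(-6t)

Coefficient matrix A = [[2, 8], [0, -6]].
Characteristic polynomial det(A - λI) = λ^2 + 4λ - 12 = 0.
Eigenvalues λ = 2, -6.
For λ=2: (A-λI) row 1 is [0, 8], so an eigenvector is (-1, 0).
For λ=-6: (A-λI) row 1 is [8, 8], so an eigenvector is (1, -1).
General solution: c_1e^(2t)(-1,0) + c_2e^(-6t)(1,-1).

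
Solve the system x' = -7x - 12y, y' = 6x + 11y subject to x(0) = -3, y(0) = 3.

x(t) = -3e^(5t), y(t) = 3e^(5t)

Coefficient matrix A = [[-7, -12], [6, 11]].
Characteristic polynomial det(A - λI) = λ^2 - 4λ - 5 = 0.
Eigenvalues λ = -1, 5.
For λ=-1: (A-λI) row 1 is [-6, -12], so an eigenvector is (2, -1).
For λ=5: (A-λI) row 1 is [-12, -12], so an eigenvector is (-1, 1).
General solution: K_1e^(-t)(2,-1) + K_2e^(5t)(-1,1).
Applying x(0)=-3, y(0)=3 gives K_1=0, K_2=3.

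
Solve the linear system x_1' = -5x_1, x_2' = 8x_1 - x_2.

Coefficient matrix A = [[-5, 0], [8, -1]].
Characteristic polynomial det(A - λI) = λ^2 + 6λ + 5 = 0.
Eigenvalues λ = -5, -1.
For λ=-5: (A-λI) row 2 is [8, 4], so an eigenvector is (-1, 2).
For λ=-1: (A-λI) row 1 is [-4, 0], so an eigenvector is (0, -1).
General solution: c_1e^(-5t)(-1,2) + c_2e^(-t)(0,-1).

x_1(t) = -c_1e^(-5t), x_2(t) = 2c_1e^(-5t) - c_2e^(-t)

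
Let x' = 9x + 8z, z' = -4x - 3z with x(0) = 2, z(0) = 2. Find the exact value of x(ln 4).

8168

A = [[9,8],[-4,-3]]; eigenvalues λ = 1, 5.
Eigenvectors: (-1,1) for λ=1, (-2,1) for λ=5.
From the initial condition, c_1 = 6, c_2 = -4.
x(ln 4) = (6)(4^1)(-1) + (-4)(4^5)(-2) = 8168.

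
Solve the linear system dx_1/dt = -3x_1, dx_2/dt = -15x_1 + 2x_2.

Coefficient matrix A = [[-3, 0], [-15, 2]].
Characteristic polynomial det(A - λI) = λ^2 + λ - 6 = 0.
Eigenvalues λ = 2, -3.
For λ=2: (A-λI) row 1 is [-5, 0], so an eigenvector is (0, 1).
For λ=-3: (A-λI) row 2 is [-15, 5], so an eigenvector is (1, 3).
General solution: K_1e^(2t)(0,1) + K_2e^(-3t)(1,3).

x_1(t) = K_2e^(-3t), x_2(t) = K_1e^(2t) + 3K_2e^(-3t)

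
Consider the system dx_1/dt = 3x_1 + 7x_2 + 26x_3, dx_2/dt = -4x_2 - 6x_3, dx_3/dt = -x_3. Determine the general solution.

x_1(t) = c_1e^(3t) - c_2e^(-4t) - 3c_3e^(-t), x_2(t) = c_2e^(-4t) - 2c_3e^(-t), x_3(t) = c_3e^(-t)

Coefficient matrix A = [[3, 7, 26], [0, -4, -6], [0, 0, -1]].
det(A - λI) = 0 gives eigenvalues λ = 3, -4, -1.
For λ=3: eigenvector (1,0,0).
For λ=-4: eigenvector (-1,1,0).
For λ=-1: eigenvector (-3,-2,1).
General solution: c_1e^(3t)(1,0,0) + c_2e^(-4t)(-1,1,0) + c_3e^(-t)(-3,-2,1).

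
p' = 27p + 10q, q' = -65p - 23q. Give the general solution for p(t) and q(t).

Coefficient matrix A = [[27, 10], [-65, -23]].
Characteristic polynomial det(A - λI) = λ^2 - 4λ + 29 = 0.
Eigenvalues λ = 2 ± 5i (complex conjugate pair).
For λ=2+5i: an eigenvector is (1,-2) - i(1,-3) = (1 - i, -2 + 3i).
A real fundamental pair from Re and Im of e^((2+5i)t)v: X_1 = e^(2t)(cos(5t)·(1,-2) + sin(5t)·(1,-3)), X_2 = e^(2t)(sin(5t)·(1,-2) - cos(5t)·(1,-3)).
General solution: c_1X_1 + c_2X_2.

p(t) = c_1e^(2t)sin(5t) + c_1e^(2t)cos(5t) + c_2e^(2t)sin(5t) - c_2e^(2t)cos(5t), q(t) = -3c_1e^(2t)sin(5t) - 2c_1e^(2t)cos(5t) - 2c_2e^(2t)sin(5t) + 3c_2e^(2t)cos(5t)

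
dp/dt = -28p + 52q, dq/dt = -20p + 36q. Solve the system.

p(t) = -2c_1e^(4t)sin(4t) - 3c_1e^(4t)cos(4t) - 3c_2e^(4t)sin(4t) + 2c_2e^(4t)cos(4t), q(t) = -c_1e^(4t)sin(4t) - 2c_1e^(4t)cos(4t) - 2c_2e^(4t)sin(4t) + c_2e^(4t)cos(4t)

Coefficient matrix A = [[-28, 52], [-20, 36]].
Characteristic polynomial det(A - λI) = λ^2 - 8λ + 32 = 0.
Eigenvalues λ = 4 ± 4i (complex conjugate pair).
For λ=4+4i: an eigenvector is (-3,-2) - i(-2,-1) = (-3 + 2i, -2 + i).
A real fundamental pair from Re and Im of e^((4+4i)t)v: X_1 = e^(4t)(cos(4t)·(-3,-2) + sin(4t)·(-2,-1)), X_2 = e^(4t)(sin(4t)·(-3,-2) - cos(4t)·(-2,-1)).
General solution: c_1X_1 + c_2X_2.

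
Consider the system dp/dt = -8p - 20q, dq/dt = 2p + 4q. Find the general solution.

p(t) = 3c_1e^(-2t)sin(2t) - c_1e^(-2t)cos(2t) - c_2e^(-2t)sin(2t) - 3c_2e^(-2t)cos(2t), q(t) = -c_1e^(-2t)sin(2t) + c_2e^(-2t)cos(2t)

Coefficient matrix A = [[-8, -20], [2, 4]].
Characteristic polynomial det(A - λI) = λ^2 + 4λ + 8 = 0.
Eigenvalues λ = -2 ± 2i (complex conjugate pair).
For λ=-2+2i: an eigenvector is (-1,0) - i(3,-1) = (-1 - 3i, 0 + i).
A real fundamental pair from Re and Im of e^((-2+2i)t)v: X_1 = e^(-2t)(cos(2t)·(-1,0) + sin(2t)·(3,-1)), X_2 = e^(-2t)(sin(2t)·(-1,0) - cos(2t)·(3,-1)).
General solution: c_1X_1 + c_2X_2.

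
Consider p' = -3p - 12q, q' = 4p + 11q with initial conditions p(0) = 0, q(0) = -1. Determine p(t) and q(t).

Coefficient matrix A = [[-3, -12], [4, 11]].
Characteristic polynomial det(A - λI) = λ^2 - 8λ + 15 = 0.
Eigenvalues λ = 3, 5.
For λ=3: (A-λI) row 1 is [-6, -12], so an eigenvector is (2, -1).
For λ=5: (A-λI) row 1 is [-8, -12], so an eigenvector is (3, -2).
General solution: K_1e^(3t)(2,-1) + K_2e^(5t)(3,-2).
Applying p(0)=0, q(0)=-1 gives K_1=-3, K_2=2.

p(t) = 6e^(5t) - 6e^(3t), q(t) = -4e^(5t) + 3e^(3t)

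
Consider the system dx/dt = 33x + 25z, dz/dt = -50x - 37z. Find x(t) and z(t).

Coefficient matrix A = [[33, 25], [-50, -37]].
Characteristic polynomial det(A - λI) = λ^2 + 4λ + 29 = 0.
Eigenvalues λ = -2 ± 5i (complex conjugate pair).
For λ=-2+5i: an eigenvector is (1,-1) - i(2,-3) = (1 - 2i, -1 + 3i).
A real fundamental pair from Re and Im of e^((-2+5i)t)v: X_1 = e^(-2t)(cos(5t)·(1,-1) + sin(5t)·(2,-3)), X_2 = e^(-2t)(sin(5t)·(1,-1) - cos(5t)·(2,-3)).
General solution: c_1X_1 + c_2X_2.

x(t) = 2c_1e^(-2t)sin(5t) + c_1e^(-2t)cos(5t) + c_2e^(-2t)sin(5t) - 2c_2e^(-2t)cos(5t), z(t) = -3c_1e^(-2t)sin(5t) - c_1e^(-2t)cos(5t) - c_2e^(-2t)sin(5t) + 3c_2e^(-2t)cos(5t)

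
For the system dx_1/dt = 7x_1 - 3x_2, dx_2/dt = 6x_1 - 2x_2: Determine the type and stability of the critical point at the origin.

A = [[7,-3],[6,-2]]; det(A-λI) = λ^2 - 5λ + 4.
λ = 4, 1: both positive.

unstable node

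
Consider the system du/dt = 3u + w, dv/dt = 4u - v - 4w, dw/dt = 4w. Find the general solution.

u(t) = -c_1e^(3t) + c_3e^(4t), v(t) = -c_1e^(3t) + c_2e^(-t), w(t) = c_3e^(4t)

Coefficient matrix A = [[3, 0, 1], [4, -1, -4], [0, 0, 4]].
det(A - λI) = 0 gives eigenvalues λ = 3, -1, 4.
For λ=3: eigenvector (-1,-1,0).
For λ=-1: eigenvector (0,1,0).
For λ=4: eigenvector (1,0,1).
General solution: c_1e^(3t)(-1,-1,0) + c_2e^(-t)(0,1,0) + c_3e^(4t)(1,0,1).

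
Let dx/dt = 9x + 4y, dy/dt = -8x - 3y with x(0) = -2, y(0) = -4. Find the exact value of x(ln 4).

A = [[9,4],[-8,-3]]; eigenvalues λ = 1, 5.
Eigenvectors: (1,-2) for λ=1, (1,-1) for λ=5.
From the initial condition, c_1 = 6, c_2 = -8.
x(ln 4) = (6)(4^1)(1) + (-8)(4^5)(1) = -8168.

-8168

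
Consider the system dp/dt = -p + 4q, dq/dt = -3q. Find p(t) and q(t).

Coefficient matrix A = [[-1, 4], [0, -3]].
Characteristic polynomial det(A - λI) = λ^2 + 4λ + 3 = 0.
Eigenvalues λ = -1, -3.
For λ=-1: (A-λI) row 1 is [0, 4], so an eigenvector is (-1, 0).
For λ=-3: (A-λI) row 1 is [2, 4], so an eigenvector is (-2, 1).
General solution: c_1e^(-t)(-1,0) + c_2e^(-3t)(-2,1).

p(t) = -c_1e^(-t) - 2c_2e^(-3t), q(t) = c_2e^(-3t)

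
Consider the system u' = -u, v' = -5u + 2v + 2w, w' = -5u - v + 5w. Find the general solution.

Coefficient matrix A = [[-1, 0, 0], [-5, 2, 2], [-5, -1, 5]].
det(A - λI) = 0 gives eigenvalues λ = 3, -1, 4.
For λ=3: eigenvector (0,2,1).
For λ=-1: eigenvector (1,1,1).
For λ=4: eigenvector (0,1,1).
General solution: K_1e^(3t)(0,2,1) + K_2e^(-t)(1,1,1) + K_3e^(4t)(0,1,1).

u(t) = K_2e^(-t), v(t) = 2K_1e^(3t) + K_2e^(-t) + K_3e^(4t), w(t) = K_1e^(3t) + K_2e^(-t) + K_3e^(4t)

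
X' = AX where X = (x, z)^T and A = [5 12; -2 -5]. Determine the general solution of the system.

x(t) = 3C_1e^(t) - 2C_2e^(-t), z(t) = -C_1e^(t) + C_2e^(-t)

Coefficient matrix A = [[5, 12], [-2, -5]].
Characteristic polynomial det(A - λI) = λ^2 - 1 = 0.
Eigenvalues λ = 1, -1.
For λ=1: (A-λI) row 1 is [4, 12], so an eigenvector is (3, -1).
For λ=-1: (A-λI) row 1 is [6, 12], so an eigenvector is (-2, 1).
General solution: C_1e^(t)(3,-1) + C_2e^(-t)(-2,1).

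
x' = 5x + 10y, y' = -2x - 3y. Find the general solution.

x(t) = c_1e^(t)sin(2t) - 2c_1e^(t)cos(2t) - 2c_2e^(t)sin(2t) - c_2e^(t)cos(2t), y(t) = c_1e^(t)cos(2t) + c_2e^(t)sin(2t)

Coefficient matrix A = [[5, 10], [-2, -3]].
Characteristic polynomial det(A - λI) = λ^2 - 2λ + 5 = 0.
Eigenvalues λ = 1 ± 2i (complex conjugate pair).
For λ=1+2i: an eigenvector is (-2,1) - i(1,0) = (-2 - i, 1).
A real fundamental pair from Re and Im of e^((1+2i)t)v: X_1 = e^(t)(cos(2t)·(-2,1) + sin(2t)·(1,0)), X_2 = e^(t)(sin(2t)·(-2,1) - cos(2t)·(1,0)).
General solution: c_1X_1 + c_2X_2.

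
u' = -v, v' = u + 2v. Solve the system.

Coefficient matrix A = [[0, -1], [1, 2]].
Characteristic polynomial det(A - λI) = λ^2 - 2λ + 1 = 0.
Single eigenvalue λ = 1 with algebraic multiplicity 2.
Eigenvector v = (-1,1); generalized eigenvector w with (A-λI)w=v is (-2,3).
General solution: e^(t)[c_1·v + c_2·(t·v + w)].

u(t) = -c_1e^(t) - c_2te^(t) - 2c_2e^(t), v(t) = c_1e^(t) + c_2te^(t) + 3c_2e^(t)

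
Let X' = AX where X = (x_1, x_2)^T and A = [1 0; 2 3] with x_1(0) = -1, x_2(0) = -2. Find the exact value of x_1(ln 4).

A = [[1,0],[2,3]]; eigenvalues λ = 3, 1.
Eigenvectors: (0,1) for λ=3, (-1,1) for λ=1.
From the initial condition, c_1 = -3, c_2 = 1.
x_1(ln 4) = (-3)(4^3)(0) + (1)(4^1)(-1) = -4.

-4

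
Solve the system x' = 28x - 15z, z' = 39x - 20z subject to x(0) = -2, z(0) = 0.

x(t) = -16e^(4t)sin(3t) - 2e^(4t)cos(3t), z(t) = -26e^(4t)sin(3t)

Coefficient matrix A = [[28, -15], [39, -20]].
Characteristic polynomial det(A - λI) = λ^2 - 8λ + 25 = 0.
Eigenvalues λ = 4 ± 3i (complex conjugate pair).
For λ=4+3i: an eigenvector is (2,3) - i(1,2) = (2 - i, 3 - 2i).
A real fundamental pair from Re and Im of e^((4+3i)t)v: X_1 = e^(4t)(cos(3t)·(2,3) + sin(3t)·(1,2)), X_2 = e^(4t)(sin(3t)·(2,3) - cos(3t)·(1,2)).
General solution: K_1X_1 + K_2X_2.
Applying x(0)=-2, z(0)=0 gives K_1=-4, K_2=-6.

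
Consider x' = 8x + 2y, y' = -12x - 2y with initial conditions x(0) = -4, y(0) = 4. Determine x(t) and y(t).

Coefficient matrix A = [[8, 2], [-12, -2]].
Characteristic polynomial det(A - λI) = λ^2 - 6λ + 8 = 0.
Eigenvalues λ = 2, 4.
For λ=2: (A-λI) row 1 is [6, 2], so an eigenvector is (1, -3).
For λ=4: (A-λI) row 1 is [4, 2], so an eigenvector is (-1, 2).
General solution: C_1e^(2t)(1,-3) + C_2e^(4t)(-1,2).
Applying x(0)=-4, y(0)=4 gives C_1=4, C_2=8.

x(t) = -8e^(4t) + 4e^(2t), y(t) = 16e^(4t) - 12e^(2t)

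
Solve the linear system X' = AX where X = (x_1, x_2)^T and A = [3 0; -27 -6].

x_1(t) = -K_1e^(3t), x_2(t) = 3K_1e^(3t) + K_2e^(-6t)

Coefficient matrix A = [[3, 0], [-27, -6]].
Characteristic polynomial det(A - λI) = λ^2 + 3λ - 18 = 0.
Eigenvalues λ = 3, -6.
For λ=3: (A-λI) row 2 is [-27, -9], so an eigenvector is (-1, 3).
For λ=-6: (A-λI) row 1 is [9, 0], so an eigenvector is (0, 1).
General solution: K_1e^(3t)(-1,3) + K_2e^(-6t)(0,1).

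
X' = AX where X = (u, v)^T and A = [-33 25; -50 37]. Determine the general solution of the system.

Coefficient matrix A = [[-33, 25], [-50, 37]].
Characteristic polynomial det(A - λI) = λ^2 - 4λ + 29 = 0.
Eigenvalues λ = 2 ± 5i (complex conjugate pair).
For λ=2+5i: an eigenvector is (-2,-3) - i(-1,-1) = (-2 + i, -3 + i).
A real fundamental pair from Re and Im of e^((2+5i)t)v: X_1 = e^(2t)(cos(5t)·(-2,-3) + sin(5t)·(-1,-1)), X_2 = e^(2t)(sin(5t)·(-2,-3) - cos(5t)·(-1,-1)).
General solution: K_1X_1 + K_2X_2.

u(t) = -K_1e^(2t)sin(5t) - 2K_1e^(2t)cos(5t) - 2K_2e^(2t)sin(5t) + K_2e^(2t)cos(5t), v(t) = -K_1e^(2t)sin(5t) - 3K_1e^(2t)cos(5t) - 3K_2e^(2t)sin(5t) + K_2e^(2t)cos(5t)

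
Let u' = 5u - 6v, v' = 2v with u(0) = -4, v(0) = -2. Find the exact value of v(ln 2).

A = [[5,-6],[0,2]]; eigenvalues λ = 2, 5.
Eigenvectors: (-2,-1) for λ=2, (1,0) for λ=5.
From the initial condition, c_1 = 2, c_2 = 0.
v(ln 2) = (2)(2^2)(-1) + (0)(2^5)(0) = -8.

-8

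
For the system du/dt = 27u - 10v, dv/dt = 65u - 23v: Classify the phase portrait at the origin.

A = [[27,-10],[65,-23]]; det(A-λI) = λ^2 - 4λ + 29.
λ = 2 ± 5i: positive real part.

unstable spiral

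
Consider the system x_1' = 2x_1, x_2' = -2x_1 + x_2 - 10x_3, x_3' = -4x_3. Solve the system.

Coefficient matrix A = [[2, 0, 0], [-2, 1, -10], [0, 0, -4]].
det(A - λI) = 0 gives eigenvalues λ = 2, 1, -4.
For λ=2: eigenvector (1,-2,0).
For λ=1: eigenvector (0,1,0).
For λ=-4: eigenvector (0,2,1).
General solution: K_1e^(2t)(1,-2,0) + K_2e^(t)(0,1,0) + K_3e^(-4t)(0,2,1).

x_1(t) = K_1e^(2t), x_2(t) = -2K_1e^(2t) + K_2e^(t) + 2K_3e^(-4t), x_3(t) = K_3e^(-4t)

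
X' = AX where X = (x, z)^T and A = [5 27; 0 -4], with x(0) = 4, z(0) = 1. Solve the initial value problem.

Coefficient matrix A = [[5, 27], [0, -4]].
Characteristic polynomial det(A - λI) = λ^2 - λ - 20 = 0.
Eigenvalues λ = 5, -4.
For λ=5: (A-λI) row 1 is [0, 27], so an eigenvector is (1, 0).
For λ=-4: (A-λI) row 1 is [9, 27], so an eigenvector is (3, -1).
General solution: c_1e^(5t)(1,0) + c_2e^(-4t)(3,-1).
Applying x(0)=4, z(0)=1 gives c_1=7, c_2=-1.

x(t) = 7e^(5t) - 3e^(-4t), z(t) = e^(-4t)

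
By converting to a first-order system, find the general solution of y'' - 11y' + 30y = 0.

y(t) = K_1e^(5t) + K_2e^(6t)

Let x_1 = y, x_2 = y'. Then x_1' = x_2 and x_2' = -30x_1 + 11x_2.
A = [[0,1],[-30,11]]; det(A-λI) = λ^2 - 11λ + 30.
Eigenvalues λ = 5, 6 with eigenvectors (1,5), (1,6).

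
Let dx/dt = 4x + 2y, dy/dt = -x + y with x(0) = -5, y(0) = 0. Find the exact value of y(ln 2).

A = [[4,2],[-1,1]]; eigenvalues λ = 2, 3.
Eigenvectors: (-1,1) for λ=2, (2,-1) for λ=3.
From the initial condition, c_1 = -5, c_2 = -5.
y(ln 2) = (-5)(2^2)(1) + (-5)(2^3)(-1) = 20.

20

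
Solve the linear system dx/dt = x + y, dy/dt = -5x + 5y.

Coefficient matrix A = [[1, 1], [-5, 5]].
Characteristic polynomial det(A - λI) = λ^2 - 6λ + 10 = 0.
Eigenvalues λ = 3 ± i (complex conjugate pair).
For λ=3+i: an eigenvector is (0,-1) - i(-1,-2) = (0 + i, -1 + 2i).
A real fundamental pair from Re and Im of e^((3+i)t)v: X_1 = e^(3t)(cos(t)·(0,-1) + sin(t)·(-1,-2)), X_2 = e^(3t)(sin(t)·(0,-1) - cos(t)·(-1,-2)).
General solution: C_1X_1 + C_2X_2.

x(t) = -C_1e^(3t)sin(t) + C_2e^(3t)cos(t), y(t) = -2C_1e^(3t)sin(t) - C_1e^(3t)cos(t) - C_2e^(3t)sin(t) + 2C_2e^(3t)cos(t)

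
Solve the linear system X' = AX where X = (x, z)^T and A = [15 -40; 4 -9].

x(t) = K_1e^(3t)sin(4t) - 3K_1e^(3t)cos(4t) - 3K_2e^(3t)sin(4t) - K_2e^(3t)cos(4t), z(t) = -K_1e^(3t)cos(4t) - K_2e^(3t)sin(4t)

Coefficient matrix A = [[15, -40], [4, -9]].
Characteristic polynomial det(A - λI) = λ^2 - 6λ + 25 = 0.
Eigenvalues λ = 3 ± 4i (complex conjugate pair).
For λ=3+4i: an eigenvector is (-3,-1) - i(1,0) = (-3 - i, -1).
A real fundamental pair from Re and Im of e^((3+4i)t)v: X_1 = e^(3t)(cos(4t)·(-3,-1) + sin(4t)·(1,0)), X_2 = e^(3t)(sin(4t)·(-3,-1) - cos(4t)·(1,0)).
General solution: K_1X_1 + K_2X_2.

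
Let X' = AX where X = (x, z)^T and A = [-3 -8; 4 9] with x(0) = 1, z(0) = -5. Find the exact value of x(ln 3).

2163

A = [[-3,-8],[4,9]]; eigenvalues λ = 5, 1.
Eigenvectors: (-1,1) for λ=5, (-2,1) for λ=1.
From the initial condition, c_1 = -9, c_2 = 4.
x(ln 3) = (-9)(3^5)(-1) + (4)(3^1)(-2) = 2163.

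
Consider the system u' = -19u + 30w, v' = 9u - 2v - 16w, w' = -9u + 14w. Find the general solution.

u(t) = 5C_1e^(-t) + 2C_3e^(-4t), v(t) = -3C_1e^(-t) + C_2e^(-2t) - C_3e^(-4t), w(t) = 3C_1e^(-t) + C_3e^(-4t)

Coefficient matrix A = [[-19, 0, 30], [9, -2, -16], [-9, 0, 14]].
det(A - λI) = 0 gives eigenvalues λ = -1, -2, -4.
For λ=-1: eigenvector (5,-3,3).
For λ=-2: eigenvector (0,1,0).
For λ=-4: eigenvector (2,-1,1).
General solution: C_1e^(-t)(5,-3,3) + C_2e^(-2t)(0,1,0) + C_3e^(-4t)(2,-1,1).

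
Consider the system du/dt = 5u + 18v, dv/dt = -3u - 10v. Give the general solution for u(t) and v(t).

Coefficient matrix A = [[5, 18], [-3, -10]].
Characteristic polynomial det(A - λI) = λ^2 + 5λ + 4 = 0.
Eigenvalues λ = -4, -1.
For λ=-4: (A-λI) row 1 is [9, 18], so an eigenvector is (2, -1).
For λ=-1: (A-λI) row 1 is [6, 18], so an eigenvector is (-3, 1).
General solution: C_1e^(-4t)(2,-1) + C_2e^(-t)(-3,1).

u(t) = 2C_1e^(-4t) - 3C_2e^(-t), v(t) = -C_1e^(-4t) + C_2e^(-t)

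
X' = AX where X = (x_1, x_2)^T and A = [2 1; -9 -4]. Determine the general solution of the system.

Coefficient matrix A = [[2, 1], [-9, -4]].
Characteristic polynomial det(A - λI) = λ^2 + 2λ + 1 = 0.
Single eigenvalue λ = -1 with algebraic multiplicity 2.
Eigenvector v = (1,-3); generalized eigenvector w with (A-λI)w=v is (1,-2).
General solution: e^(-t)[K_1·v + K_2·(t·v + w)].

x_1(t) = K_1e^(-t) + K_2te^(-t) + K_2e^(-t), x_2(t) = -3K_1e^(-t) - 3K_2te^(-t) - 2K_2e^(-t)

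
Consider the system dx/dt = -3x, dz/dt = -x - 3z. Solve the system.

x(t) = K_2e^(-3t), z(t) = -K_1e^(-3t) - K_2te^(-3t) + 3K_2e^(-3t)

Coefficient matrix A = [[-3, 0], [-1, -3]].
Characteristic polynomial det(A - λI) = λ^2 + 6λ + 9 = 0.
Single eigenvalue λ = -3 with algebraic multiplicity 2.
Eigenvector v = (0,-1); generalized eigenvector w with (A-λI)w=v is (1,3).
General solution: e^(-3t)[K_1·v + K_2·(t·v + w)].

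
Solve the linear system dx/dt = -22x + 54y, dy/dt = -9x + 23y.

Coefficient matrix A = [[-22, 54], [-9, 23]].
Characteristic polynomial det(A - λI) = λ^2 - λ - 20 = 0.
Eigenvalues λ = 5, -4.
For λ=5: (A-λI) row 1 is [-27, 54], so an eigenvector is (-2, -1).
For λ=-4: (A-λI) row 1 is [-18, 54], so an eigenvector is (-3, -1).
General solution: C_1e^(5t)(-2,-1) + C_2e^(-4t)(-3,-1).

x(t) = -2C_1e^(5t) - 3C_2e^(-4t), y(t) = -C_1e^(5t) - C_2e^(-4t)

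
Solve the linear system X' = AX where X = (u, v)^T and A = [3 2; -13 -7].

u(t) = -c_1e^(-2t)sin(t) - c_1e^(-2t)cos(t) - c_2e^(-2t)sin(t) + c_2e^(-2t)cos(t), v(t) = 3c_1e^(-2t)sin(t) + 2c_1e^(-2t)cos(t) + 2c_2e^(-2t)sin(t) - 3c_2e^(-2t)cos(t)

Coefficient matrix A = [[3, 2], [-13, -7]].
Characteristic polynomial det(A - λI) = λ^2 + 4λ + 5 = 0.
Eigenvalues λ = -2 ± i (complex conjugate pair).
For λ=-2+i: an eigenvector is (-1,2) - i(-1,3) = (-1 + i, 2 - 3i).
A real fundamental pair from Re and Im of e^((-2+i)t)v: X_1 = e^(-2t)(cos(t)·(-1,2) + sin(t)·(-1,3)), X_2 = e^(-2t)(sin(t)·(-1,2) - cos(t)·(-1,3)).
General solution: c_1X_1 + c_2X_2.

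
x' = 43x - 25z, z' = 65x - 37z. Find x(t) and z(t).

Coefficient matrix A = [[43, -25], [65, -37]].
Characteristic polynomial det(A - λI) = λ^2 - 6λ + 34 = 0.
Eigenvalues λ = 3 ± 5i (complex conjugate pair).
For λ=3+5i: an eigenvector is (-2,-3) - i(-1,-2) = (-2 + i, -3 + 2i).
A real fundamental pair from Re and Im of e^((3+5i)t)v: X_1 = e^(3t)(cos(5t)·(-2,-3) + sin(5t)·(-1,-2)), X_2 = e^(3t)(sin(5t)·(-2,-3) - cos(5t)·(-1,-2)).
General solution: c_1X_1 + c_2X_2.

x(t) = -c_1e^(3t)sin(5t) - 2c_1e^(3t)cos(5t) - 2c_2e^(3t)sin(5t) + c_2e^(3t)cos(5t), z(t) = -2c_1e^(3t)sin(5t) - 3c_1e^(3t)cos(5t) - 3c_2e^(3t)sin(5t) + 2c_2e^(3t)cos(5t)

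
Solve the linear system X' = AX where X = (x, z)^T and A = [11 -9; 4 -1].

Coefficient matrix A = [[11, -9], [4, -1]].
Characteristic polynomial det(A - λI) = λ^2 - 10λ + 25 = 0.
Single eigenvalue λ = 5 with algebraic multiplicity 2.
Eigenvector v = (3,2); generalized eigenvector w with (A-λI)w=v is (-1,-1).
General solution: e^(5t)[c_1·v + c_2·(t·v + w)].

x(t) = 3c_1e^(5t) + 3c_2te^(5t) - c_2e^(5t), z(t) = 2c_1e^(5t) + 2c_2te^(5t) - c_2e^(5t)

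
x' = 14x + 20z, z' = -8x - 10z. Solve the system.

x(t) = -c_1e^(2t)sin(4t) - 2c_1e^(2t)cos(4t) - 2c_2e^(2t)sin(4t) + c_2e^(2t)cos(4t), z(t) = c_1e^(2t)sin(4t) + c_1e^(2t)cos(4t) + c_2e^(2t)sin(4t) - c_2e^(2t)cos(4t)

Coefficient matrix A = [[14, 20], [-8, -10]].
Characteristic polynomial det(A - λI) = λ^2 - 4λ + 20 = 0.
Eigenvalues λ = 2 ± 4i (complex conjugate pair).
For λ=2+4i: an eigenvector is (-2,1) - i(-1,1) = (-2 + i, 1 - i).
A real fundamental pair from Re and Im of e^((2+4i)t)v: X_1 = e^(2t)(cos(4t)·(-2,1) + sin(4t)·(-1,1)), X_2 = e^(2t)(sin(4t)·(-2,1) - cos(4t)·(-1,1)).
General solution: c_1X_1 + c_2X_2.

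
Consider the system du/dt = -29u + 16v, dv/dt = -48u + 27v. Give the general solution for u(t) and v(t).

Coefficient matrix A = [[-29, 16], [-48, 27]].
Characteristic polynomial det(A - λI) = λ^2 + 2λ - 15 = 0.
Eigenvalues λ = -5, 3.
For λ=-5: (A-λI) row 1 is [-24, 16], so an eigenvector is (-2, -3).
For λ=3: (A-λI) row 1 is [-32, 16], so an eigenvector is (1, 2).
General solution: C_1e^(-5t)(-2,-3) + C_2e^(3t)(1,2).

u(t) = -2C_1e^(-5t) + C_2e^(3t), v(t) = -3C_1e^(-5t) + 2C_2e^(3t)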